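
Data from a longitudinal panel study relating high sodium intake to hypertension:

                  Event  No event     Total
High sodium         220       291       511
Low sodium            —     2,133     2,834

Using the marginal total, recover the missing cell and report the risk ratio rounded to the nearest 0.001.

1.741

The missing cell is in the unexposed row: 2834 − 2133 = 701.
So a = 220, b = 291, c = 701, d = 2133.
RR = [a/(a+b)] / [c/(c+d)] = (220/511) / (701/2834) = 0.43053/0.24735 = 1.74054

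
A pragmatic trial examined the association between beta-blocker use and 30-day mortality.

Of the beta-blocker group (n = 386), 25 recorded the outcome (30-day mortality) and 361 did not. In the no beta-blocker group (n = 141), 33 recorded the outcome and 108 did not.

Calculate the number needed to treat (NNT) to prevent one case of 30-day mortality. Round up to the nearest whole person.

Risk in treated group = 25/386 = 0.06477; risk in control = 33/141 = 0.23404.
Absolute risk reduction = 0.23404 − 0.06477 = 0.16928
NNT = 1 / ARR = 1 / 0.16928 = 5.908 → round up → 6

6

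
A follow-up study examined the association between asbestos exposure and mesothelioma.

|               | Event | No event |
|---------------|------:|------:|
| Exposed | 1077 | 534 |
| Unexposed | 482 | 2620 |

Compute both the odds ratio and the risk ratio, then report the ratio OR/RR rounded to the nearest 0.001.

Cells: a = 1077, b = 534, c = 482, d = 2620.
OR = (1077·2620)/(534·482) = 2821740/257388 = 10.96298
Risk in exposed = 1077/1611 = 0.66853; risk in unexposed = 482/3102 = 0.15538; RR = 4.30244
OR/RR = 10.96298 / 4.30244 = 2.54808
The outcome is not rare, so the OR lies further from 1 than the RR.

2.548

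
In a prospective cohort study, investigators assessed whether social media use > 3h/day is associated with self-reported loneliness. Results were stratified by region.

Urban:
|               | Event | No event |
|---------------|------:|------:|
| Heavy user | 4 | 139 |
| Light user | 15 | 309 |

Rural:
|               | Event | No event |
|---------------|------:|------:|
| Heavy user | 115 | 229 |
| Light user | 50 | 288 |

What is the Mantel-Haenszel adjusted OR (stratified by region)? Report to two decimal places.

2.41

OR_MH = Σ(aᵢdᵢ/nᵢ) / Σ(bᵢcᵢ/nᵢ), where nᵢ is the stratum total.
Stratum 1 (Urban): n = 467; a·d/n = 4·309/467 = 2.6467; b·c/n = 139·15/467 = 4.4647
Stratum 2 (Rural): n = 682; a·d/n = 115·288/682 = 48.5630; b·c/n = 229·50/682 = 16.7889
OR_MH = (2.6467 + 48.5630) / (4.4647 + 16.7889) = 51.2097 / 21.2535 = 2.40947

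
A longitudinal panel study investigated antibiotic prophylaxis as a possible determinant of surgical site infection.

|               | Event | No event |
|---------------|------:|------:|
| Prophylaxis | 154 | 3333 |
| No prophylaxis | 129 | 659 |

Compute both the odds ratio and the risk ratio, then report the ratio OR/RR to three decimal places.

Cells: a = 154, b = 3333, c = 129, d = 659.
OR = (154·659)/(3333·129) = 101486/429957 = 0.23604
Risk in exposed = 154/3487 = 0.04416; risk in unexposed = 129/788 = 0.16371; RR = 0.26978
OR/RR = 0.23604 / 0.26978 = 0.87494
The outcome is not rare, so the OR lies further from 1 than the RR.

0.875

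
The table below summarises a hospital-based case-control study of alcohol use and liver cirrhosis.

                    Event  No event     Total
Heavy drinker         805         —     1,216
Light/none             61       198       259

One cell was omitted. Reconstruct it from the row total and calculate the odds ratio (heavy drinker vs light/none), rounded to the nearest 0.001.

The missing cell is in the exposed row: 1216 − 805 = 411.
So a = 805, b = 411, c = 61, d = 198.
OR = (a·d)/(b·c) = (805 × 198) / (411 × 61) = 159390 / 25071 = 6.35754

6.358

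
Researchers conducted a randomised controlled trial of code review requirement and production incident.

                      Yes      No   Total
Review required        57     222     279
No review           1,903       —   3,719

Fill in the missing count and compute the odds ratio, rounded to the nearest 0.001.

The missing cell is in the unexposed row: 3719 − 1903 = 1816.
So a = 57, b = 222, c = 1903, d = 1816.
OR = (a·d)/(b·c) = (57 × 1816) / (222 × 1903) = 103512 / 422466 = 0.24502

0.245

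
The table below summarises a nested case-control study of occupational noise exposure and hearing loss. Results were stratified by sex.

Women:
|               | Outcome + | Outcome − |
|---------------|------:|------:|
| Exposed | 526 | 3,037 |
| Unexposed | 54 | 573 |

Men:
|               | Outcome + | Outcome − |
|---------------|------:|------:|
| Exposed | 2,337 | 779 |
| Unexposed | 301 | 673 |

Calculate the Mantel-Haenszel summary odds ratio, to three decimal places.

4.732

OR_MH = Σ(aᵢdᵢ/nᵢ) / Σ(bᵢcᵢ/nᵢ), where nᵢ is the stratum total.
Stratum 1 (Women): n = 4190; a·d/n = 526·573/4190 = 71.9327; b·c/n = 3037·54/4190 = 39.1403
Stratum 2 (Men): n = 4090; a·d/n = 2337·673/4090 = 384.5479; b·c/n = 779·301/4090 = 57.3298
OR_MH = (71.9327 + 384.5479) / (39.1403 + 57.3298) = 456.4806 / 96.4702 = 4.73183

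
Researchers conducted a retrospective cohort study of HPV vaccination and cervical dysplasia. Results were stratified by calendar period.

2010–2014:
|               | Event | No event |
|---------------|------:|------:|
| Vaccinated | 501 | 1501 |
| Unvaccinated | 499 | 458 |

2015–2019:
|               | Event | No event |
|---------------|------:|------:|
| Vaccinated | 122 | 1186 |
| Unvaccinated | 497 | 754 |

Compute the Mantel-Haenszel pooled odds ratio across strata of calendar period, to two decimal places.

0.23

OR_MH = Σ(aᵢdᵢ/nᵢ) / Σ(bᵢcᵢ/nᵢ), where nᵢ is the stratum total.
Stratum 1 (2010–2014): n = 2959; a·d/n = 501·458/2959 = 77.5458; b·c/n = 1501·499/2959 = 253.1257
Stratum 2 (2015–2019): n = 2559; a·d/n = 122·754/2559 = 35.9469; b·c/n = 1186·497/2559 = 230.3408
OR_MH = (77.5458 + 35.9469) / (253.1257 + 230.3408) = 113.4926 / 483.4665 = 0.23475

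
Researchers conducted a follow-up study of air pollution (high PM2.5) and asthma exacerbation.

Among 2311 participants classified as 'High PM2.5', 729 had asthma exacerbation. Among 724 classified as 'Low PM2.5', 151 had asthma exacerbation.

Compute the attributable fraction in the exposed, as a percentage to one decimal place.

33.9

From the description: a = 729, b = 1582, c = 151, d = 573.
Risk in exposed = 729/2311 = 0.31545; risk in unexposed = 151/724 = 0.20856.
RR = 0.31545/0.20856 = 1.51248
AR% = (RR − 1)/RR × 100 = (1.51248 − 1)/1.51248 × 100 = 33.8834%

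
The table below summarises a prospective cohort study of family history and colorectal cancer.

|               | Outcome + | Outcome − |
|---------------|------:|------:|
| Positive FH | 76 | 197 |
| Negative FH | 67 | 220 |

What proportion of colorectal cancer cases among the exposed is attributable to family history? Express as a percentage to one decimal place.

Cells: a = 76, b = 197, c = 67, d = 220.
Risk in exposed = 76/273 = 0.27839; risk in unexposed = 67/287 = 0.23345.
RR = 0.27839/0.23345 = 1.19250
AR% = (RR − 1)/RR × 100 = (1.19250 − 1)/1.19250 × 100 = 16.1425%

16.1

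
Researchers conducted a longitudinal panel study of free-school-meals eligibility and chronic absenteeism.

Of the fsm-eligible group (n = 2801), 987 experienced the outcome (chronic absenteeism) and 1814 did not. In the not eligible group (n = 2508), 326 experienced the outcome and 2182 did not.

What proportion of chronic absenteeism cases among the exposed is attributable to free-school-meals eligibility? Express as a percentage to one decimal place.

From the description: a = 987, b = 1814, c = 326, d = 2182.
Risk in exposed = 987/2801 = 0.35237; risk in unexposed = 326/2508 = 0.12998.
RR = 0.35237/0.12998 = 2.71090
AR% = (RR − 1)/RR × 100 = (2.71090 − 1)/2.71090 × 100 = 63.1119%

63.1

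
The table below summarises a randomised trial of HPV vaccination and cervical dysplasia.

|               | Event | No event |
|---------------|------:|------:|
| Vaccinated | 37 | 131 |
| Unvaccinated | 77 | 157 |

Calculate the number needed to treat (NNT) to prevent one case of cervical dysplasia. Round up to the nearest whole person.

Risk in treated group = 37/168 = 0.22024; risk in control = 77/234 = 0.32906.
Absolute risk reduction = 0.32906 − 0.22024 = 0.10882
NNT = 1 / ARR = 1 / 0.10882 = 9.189 → round up → 10

10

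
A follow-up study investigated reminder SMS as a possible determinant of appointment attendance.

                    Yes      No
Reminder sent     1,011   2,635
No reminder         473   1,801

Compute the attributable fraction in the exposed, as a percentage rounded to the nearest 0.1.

25.0

Cells: a = 1011, b = 2635, c = 473, d = 1801.
Risk in exposed = 1011/3646 = 0.27729; risk in unexposed = 473/2274 = 0.20800.
RR = 0.27729/0.20800 = 1.33310
AR% = (RR − 1)/RR × 100 = (1.33310 − 1)/1.33310 × 100 = 24.9871%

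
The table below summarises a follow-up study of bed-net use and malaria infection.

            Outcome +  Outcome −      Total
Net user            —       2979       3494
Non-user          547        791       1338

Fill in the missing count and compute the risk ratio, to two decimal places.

0.36

The missing cell is in the exposed row: 3494 − 2979 = 515.
So a = 515, b = 2979, c = 547, d = 791.
RR = [a/(a+b)] / [c/(c+d)] = (515/3494) / (547/1338) = 0.14740/0.40882 = 0.36054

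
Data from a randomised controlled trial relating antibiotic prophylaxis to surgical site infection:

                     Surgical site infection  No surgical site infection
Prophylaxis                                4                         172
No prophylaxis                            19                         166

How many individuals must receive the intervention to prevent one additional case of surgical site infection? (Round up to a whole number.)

13

Risk in treated group = 4/176 = 0.02273; risk in control = 19/185 = 0.10270.
Absolute risk reduction = 0.10270 − 0.02273 = 0.07998
NNT = 1 / ARR = 1 / 0.07998 = 12.504 → round up → 13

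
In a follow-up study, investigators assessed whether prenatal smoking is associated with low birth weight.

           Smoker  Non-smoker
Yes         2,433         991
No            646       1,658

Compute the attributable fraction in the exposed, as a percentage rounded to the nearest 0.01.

52.66

Reading the table with exposure as columns: a = 2433 (Smoker, case), b = 646 (Smoker, non-case), c = 991 (Non-smoker, case), d = 1658.
Risk in exposed = 2433/3079 = 0.79019; risk in unexposed = 991/2649 = 0.37410.
RR = 0.79019/0.37410 = 2.11223
AR% = (RR − 1)/RR × 100 = (2.11223 − 1)/2.11223 × 100 = 52.6566%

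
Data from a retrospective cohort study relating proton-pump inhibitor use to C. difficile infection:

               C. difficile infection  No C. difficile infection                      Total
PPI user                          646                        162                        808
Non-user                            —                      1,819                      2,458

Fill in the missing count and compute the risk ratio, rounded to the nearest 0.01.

3.08

The missing cell is in the unexposed row: 2458 − 1819 = 639.
So a = 646, b = 162, c = 639, d = 1819.
RR = [a/(a+b)] / [c/(c+d)] = (646/808) / (639/2458) = 0.79950/0.25997 = 3.07540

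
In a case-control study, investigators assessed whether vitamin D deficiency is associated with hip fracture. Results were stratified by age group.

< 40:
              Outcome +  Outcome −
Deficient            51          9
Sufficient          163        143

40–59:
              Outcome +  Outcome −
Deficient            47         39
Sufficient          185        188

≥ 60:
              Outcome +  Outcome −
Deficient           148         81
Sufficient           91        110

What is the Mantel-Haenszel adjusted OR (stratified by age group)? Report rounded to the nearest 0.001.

2.089

OR_MH = Σ(aᵢdᵢ/nᵢ) / Σ(bᵢcᵢ/nᵢ), where nᵢ is the stratum total.
Stratum 1 (< 40): n = 366; a·d/n = 51·143/366 = 19.9262; b·c/n = 9·163/366 = 4.0082
Stratum 2 (40–59): n = 459; a·d/n = 47·188/459 = 19.2505; b·c/n = 39·185/459 = 15.7190
Stratum 3 (≥ 60): n = 430; a·d/n = 148·110/430 = 37.8605; b·c/n = 81·91/430 = 17.1419
OR_MH = (19.9262 + 19.2505 + 37.8605) / (4.0082 + 15.7190 + 17.1419) = 77.0372 / 36.8690 = 2.08948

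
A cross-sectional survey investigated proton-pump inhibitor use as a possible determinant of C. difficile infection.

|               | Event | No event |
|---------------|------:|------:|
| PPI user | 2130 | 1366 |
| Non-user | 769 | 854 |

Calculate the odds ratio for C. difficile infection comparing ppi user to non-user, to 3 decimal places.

Cells: a = 2130, b = 1366, c = 769, d = 854.
OR = (a·d)/(b·c) = (2130 × 854) / (1366 × 769) = 1819020 / 1050454 = 1.73165
The odds of C. difficile infection are about 1.73 times as high in the ppi user group.

1.732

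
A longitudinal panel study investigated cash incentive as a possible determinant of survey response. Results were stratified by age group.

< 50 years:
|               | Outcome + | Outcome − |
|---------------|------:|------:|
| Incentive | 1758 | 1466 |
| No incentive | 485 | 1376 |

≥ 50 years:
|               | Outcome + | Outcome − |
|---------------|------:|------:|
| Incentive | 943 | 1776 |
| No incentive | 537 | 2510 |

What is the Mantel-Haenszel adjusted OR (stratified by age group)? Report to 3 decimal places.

2.903

OR_MH = Σ(aᵢdᵢ/nᵢ) / Σ(bᵢcᵢ/nᵢ), where nᵢ is the stratum total.
Stratum 1 (< 50 years): n = 5085; a·d/n = 1758·1376/5085 = 475.7145; b·c/n = 1466·485/5085 = 139.8250
Stratum 2 (≥ 50 years): n = 5766; a·d/n = 943·2510/5766 = 410.4977; b·c/n = 1776·537/5766 = 165.4027
OR_MH = (475.7145 + 410.4977) / (139.8250 + 165.4027) = 886.2122 / 305.2277 = 2.90345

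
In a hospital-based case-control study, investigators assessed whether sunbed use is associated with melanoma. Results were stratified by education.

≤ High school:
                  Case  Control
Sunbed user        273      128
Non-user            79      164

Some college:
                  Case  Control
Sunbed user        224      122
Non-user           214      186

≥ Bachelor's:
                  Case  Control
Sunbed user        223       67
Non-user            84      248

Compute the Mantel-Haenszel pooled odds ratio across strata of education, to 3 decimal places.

OR_MH = Σ(aᵢdᵢ/nᵢ) / Σ(bᵢcᵢ/nᵢ), where nᵢ is the stratum total.
Stratum 1 (≤ High school): n = 644; a·d/n = 273·164/644 = 69.5217; b·c/n = 128·79/644 = 15.7019
Stratum 2 (Some college): n = 746; a·d/n = 224·186/746 = 55.8499; b·c/n = 122·214/746 = 34.9973
Stratum 3 (≥ Bachelor's): n = 622; a·d/n = 223·248/622 = 88.9132; b·c/n = 67·84/622 = 9.0482
OR_MH = (69.5217 + 55.8499 + 88.9132) / (15.7019 + 34.9973 + 9.0482) = 214.2848 / 59.7474 = 3.58651

3.587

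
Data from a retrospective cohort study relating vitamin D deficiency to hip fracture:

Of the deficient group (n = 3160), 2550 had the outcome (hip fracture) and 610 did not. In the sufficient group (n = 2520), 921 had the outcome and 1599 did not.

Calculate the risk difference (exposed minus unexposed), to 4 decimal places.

From the description: a = 2550, b = 610, c = 921, d = 1599.
Risk in exposed = 2550/3160 = 0.806962; risk in unexposed = 921/2520 = 0.365476.
Risk difference = 0.806962 − 0.365476 = 0.441486

0.4415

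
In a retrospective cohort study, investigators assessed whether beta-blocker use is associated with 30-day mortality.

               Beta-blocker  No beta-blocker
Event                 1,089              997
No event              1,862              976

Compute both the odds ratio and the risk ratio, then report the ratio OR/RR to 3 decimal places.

Reading the table with exposure as columns: a = 1089 (Beta-blocker, case), b = 1862 (Beta-blocker, non-case), c = 997 (No beta-blocker, case), d = 976.
OR = (1089·976)/(1862·997) = 1062864/1856414 = 0.57254
Risk in exposed = 1089/2951 = 0.36903; risk in unexposed = 997/1973 = 0.50532; RR = 0.73028
OR/RR = 0.57254 / 0.73028 = 0.78399
The outcome is not rare, so the OR lies further from 1 than the RR.

0.784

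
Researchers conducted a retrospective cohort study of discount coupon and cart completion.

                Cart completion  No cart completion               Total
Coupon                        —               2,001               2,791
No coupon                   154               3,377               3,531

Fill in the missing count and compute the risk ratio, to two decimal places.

6.49

The missing cell is in the exposed row: 2791 − 2001 = 790.
So a = 790, b = 2001, c = 154, d = 3377.
RR = [a/(a+b)] / [c/(c+d)] = (790/2791) / (154/3531) = 0.28305/0.04361 = 6.48999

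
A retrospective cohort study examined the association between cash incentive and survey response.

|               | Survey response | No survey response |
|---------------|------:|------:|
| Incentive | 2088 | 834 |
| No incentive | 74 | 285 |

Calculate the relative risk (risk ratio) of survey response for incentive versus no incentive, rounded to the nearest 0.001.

3.467

Cells: a = 2088, b = 834, c = 74, d = 285.
Risk in exposed = 2088/2922 = 0.71458; risk in unexposed = 74/359 = 0.20613.
RR = 0.71458 / 0.20613 = 3.46667
The risk among the exposed is 3.47 times that among the unexposed.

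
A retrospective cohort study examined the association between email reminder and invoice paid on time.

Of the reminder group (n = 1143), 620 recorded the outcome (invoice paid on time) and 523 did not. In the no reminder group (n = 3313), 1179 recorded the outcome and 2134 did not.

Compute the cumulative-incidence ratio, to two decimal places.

1.52

From the description: a = 620, b = 523, c = 1179, d = 2134.
Risk in exposed = 620/1143 = 0.54243; risk in unexposed = 1179/3313 = 0.35587.
RR = 0.54243 / 0.35587 = 1.52424
The risk among the exposed is 1.52 times that among the unexposed.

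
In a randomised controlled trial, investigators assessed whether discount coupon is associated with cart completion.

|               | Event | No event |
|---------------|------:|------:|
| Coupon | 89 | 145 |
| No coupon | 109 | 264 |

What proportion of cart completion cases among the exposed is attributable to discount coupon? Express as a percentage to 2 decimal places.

23.17

Cells: a = 89, b = 145, c = 109, d = 264.
Risk in exposed = 89/234 = 0.38034; risk in unexposed = 109/373 = 0.29223.
RR = 0.38034/0.29223 = 1.30154
AR% = (RR − 1)/RR × 100 = (1.30154 − 1)/1.30154 × 100 = 23.1678%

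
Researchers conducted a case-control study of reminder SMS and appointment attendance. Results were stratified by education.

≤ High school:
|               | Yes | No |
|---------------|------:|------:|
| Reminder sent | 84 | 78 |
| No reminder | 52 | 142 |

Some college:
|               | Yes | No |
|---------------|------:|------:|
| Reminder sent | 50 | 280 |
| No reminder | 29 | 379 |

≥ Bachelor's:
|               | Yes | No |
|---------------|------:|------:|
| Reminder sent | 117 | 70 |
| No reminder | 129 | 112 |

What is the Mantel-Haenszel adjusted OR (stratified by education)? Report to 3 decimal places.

OR_MH = Σ(aᵢdᵢ/nᵢ) / Σ(bᵢcᵢ/nᵢ), where nᵢ is the stratum total.
Stratum 1 (≤ High school): n = 356; a·d/n = 84·142/356 = 33.5056; b·c/n = 78·52/356 = 11.3933
Stratum 2 (Some college): n = 738; a·d/n = 50·379/738 = 25.6775; b·c/n = 280·29/738 = 11.0027
Stratum 3 (≥ Bachelor's): n = 428; a·d/n = 117·112/428 = 30.6168; b·c/n = 70·129/428 = 21.0981
OR_MH = (33.5056 + 25.6775 + 30.6168) / (11.3933 + 11.0027 + 21.0981) = 89.7999 / 43.4941 = 2.06465

2.065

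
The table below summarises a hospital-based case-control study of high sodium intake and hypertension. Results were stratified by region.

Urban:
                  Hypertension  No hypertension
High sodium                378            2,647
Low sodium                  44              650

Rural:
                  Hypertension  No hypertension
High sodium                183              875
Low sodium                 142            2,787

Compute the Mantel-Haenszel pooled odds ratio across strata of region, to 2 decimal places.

OR_MH = Σ(aᵢdᵢ/nᵢ) / Σ(bᵢcᵢ/nᵢ), where nᵢ is the stratum total.
Stratum 1 (Urban): n = 3719; a·d/n = 378·650/3719 = 66.0661; b·c/n = 2647·44/3719 = 31.3170
Stratum 2 (Rural): n = 3987; a·d/n = 183·2787/3987 = 127.9210; b·c/n = 875·142/3987 = 31.1638
OR_MH = (66.0661 + 127.9210) / (31.3170 + 31.1638) = 193.9871 / 62.4808 = 3.10475

3.10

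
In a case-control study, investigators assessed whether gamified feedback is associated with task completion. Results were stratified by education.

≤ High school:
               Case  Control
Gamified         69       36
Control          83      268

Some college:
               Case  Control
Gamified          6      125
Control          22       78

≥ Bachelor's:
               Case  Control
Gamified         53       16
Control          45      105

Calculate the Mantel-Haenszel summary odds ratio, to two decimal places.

3.13

OR_MH = Σ(aᵢdᵢ/nᵢ) / Σ(bᵢcᵢ/nᵢ), where nᵢ is the stratum total.
Stratum 1 (≤ High school): n = 456; a·d/n = 69·268/456 = 40.5526; b·c/n = 36·83/456 = 6.5526
Stratum 2 (Some college): n = 231; a·d/n = 6·78/231 = 2.0260; b·c/n = 125·22/231 = 11.9048
Stratum 3 (≥ Bachelor's): n = 219; a·d/n = 53·105/219 = 25.4110; b·c/n = 16·45/219 = 3.2877
OR_MH = (40.5526 + 2.0260 + 25.4110) / (6.5526 + 11.9048 + 3.2877) = 67.9896 / 21.7451 = 3.12667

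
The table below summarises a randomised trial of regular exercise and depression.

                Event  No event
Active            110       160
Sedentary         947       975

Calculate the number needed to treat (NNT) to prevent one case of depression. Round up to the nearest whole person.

12

Risk in treated group = 110/270 = 0.40741; risk in control = 947/1922 = 0.49272.
Absolute risk reduction = 0.49272 − 0.40741 = 0.08531
NNT = 1 / ARR = 1 / 0.08531 = 11.722 → round up → 12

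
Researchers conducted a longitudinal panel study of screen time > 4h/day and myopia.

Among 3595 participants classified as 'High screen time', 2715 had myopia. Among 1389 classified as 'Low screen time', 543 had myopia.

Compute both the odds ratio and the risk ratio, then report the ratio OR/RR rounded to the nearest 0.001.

2.488

From the description: a = 2715, b = 880, c = 543, d = 846.
OR = (2715·846)/(880·543) = 2296890/477840 = 4.80682
Risk in exposed = 2715/3595 = 0.75522; risk in unexposed = 543/1389 = 0.39093; RR = 1.93185
OR/RR = 4.80682 / 1.93185 = 2.48819
The outcome is not rare, so the OR lies further from 1 than the RR.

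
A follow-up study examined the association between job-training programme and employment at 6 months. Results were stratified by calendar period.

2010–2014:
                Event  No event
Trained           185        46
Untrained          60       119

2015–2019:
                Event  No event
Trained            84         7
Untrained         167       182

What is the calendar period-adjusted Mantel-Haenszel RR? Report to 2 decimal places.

2.16

RR_MH = Σ(aᵢ·n₀ᵢ/nᵢ) / Σ(cᵢ·n₁ᵢ/nᵢ), with n₁ᵢ = aᵢ+bᵢ (exposed), n₀ᵢ = cᵢ+dᵢ (unexposed), nᵢ = n₁ᵢ+n₀ᵢ.
Stratum 1 (2010–2014): n₁ = 231, n₀ = 179, n = 410; a·n₀/n = 185·179/410 = 80.7683; c·n₁/n = 60·231/410 = 33.8049
Stratum 2 (2015–2019): n₁ = 91, n₀ = 349, n = 440; a·n₀/n = 84·349/440 = 66.6273; c·n₁/n = 167·91/440 = 34.5386
RR_MH = (80.7683 + 66.6273) / (33.8049 + 34.5386) = 147.3956 / 68.3435 = 2.15669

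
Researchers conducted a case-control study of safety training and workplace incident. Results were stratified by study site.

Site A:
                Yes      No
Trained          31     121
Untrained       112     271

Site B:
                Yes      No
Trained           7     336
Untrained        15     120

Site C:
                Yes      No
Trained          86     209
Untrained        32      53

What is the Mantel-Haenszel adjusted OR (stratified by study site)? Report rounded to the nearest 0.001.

0.551

OR_MH = Σ(aᵢdᵢ/nᵢ) / Σ(bᵢcᵢ/nᵢ), where nᵢ is the stratum total.
Stratum 1 (Site A): n = 535; a·d/n = 31·271/535 = 15.7028; b·c/n = 121·112/535 = 25.3308
Stratum 2 (Site B): n = 478; a·d/n = 7·120/478 = 1.7573; b·c/n = 336·15/478 = 10.5439
Stratum 3 (Site C): n = 380; a·d/n = 86·53/380 = 11.9947; b·c/n = 209·32/380 = 17.6000
OR_MH = (15.7028 + 1.7573 + 11.9947) / (25.3308 + 10.5439 + 17.6000) = 29.4549 / 53.4748 = 0.55082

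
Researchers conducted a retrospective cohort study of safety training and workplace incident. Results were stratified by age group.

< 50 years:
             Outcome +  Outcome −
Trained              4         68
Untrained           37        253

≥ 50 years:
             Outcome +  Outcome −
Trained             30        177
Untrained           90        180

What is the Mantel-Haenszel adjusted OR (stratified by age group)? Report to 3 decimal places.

OR_MH = Σ(aᵢdᵢ/nᵢ) / Σ(bᵢcᵢ/nᵢ), where nᵢ is the stratum total.
Stratum 1 (< 50 years): n = 362; a·d/n = 4·253/362 = 2.7956; b·c/n = 68·37/362 = 6.9503
Stratum 2 (≥ 50 years): n = 477; a·d/n = 30·180/477 = 11.3208; b·c/n = 177·90/477 = 33.3962
OR_MH = (2.7956 + 11.3208) / (6.9503 + 33.3962) = 14.1163 / 40.3465 = 0.34988

0.350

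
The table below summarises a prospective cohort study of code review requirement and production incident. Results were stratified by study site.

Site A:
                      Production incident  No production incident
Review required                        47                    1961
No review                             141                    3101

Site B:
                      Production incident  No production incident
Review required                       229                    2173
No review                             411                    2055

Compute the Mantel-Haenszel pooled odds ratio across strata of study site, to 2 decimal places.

0.53

OR_MH = Σ(aᵢdᵢ/nᵢ) / Σ(bᵢcᵢ/nᵢ), where nᵢ is the stratum total.
Stratum 1 (Site A): n = 5250; a·d/n = 47·3101/5250 = 27.7613; b·c/n = 1961·141/5250 = 52.6669
Stratum 2 (Site B): n = 4868; a·d/n = 229·2055/4868 = 96.6711; b·c/n = 2173·411/4868 = 183.4641
OR_MH = (27.7613 + 96.6711) / (52.6669 + 183.4641) = 124.4325 / 236.1309 = 0.52696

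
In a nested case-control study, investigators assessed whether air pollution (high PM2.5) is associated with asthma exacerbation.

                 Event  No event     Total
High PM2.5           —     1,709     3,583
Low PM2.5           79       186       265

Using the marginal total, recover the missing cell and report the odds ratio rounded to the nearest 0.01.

The missing cell is in the exposed row: 3583 − 1709 = 1874.
So a = 1874, b = 1709, c = 79, d = 186.
OR = (a·d)/(b·c) = (1874 × 186) / (1709 × 79) = 348564 / 135011 = 2.58175

2.58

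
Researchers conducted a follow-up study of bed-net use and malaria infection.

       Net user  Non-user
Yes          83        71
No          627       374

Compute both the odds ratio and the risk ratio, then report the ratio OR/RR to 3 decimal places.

0.952

Reading the table with exposure as columns: a = 83 (Net user, case), b = 627 (Net user, non-case), c = 71 (Non-user, case), d = 374.
OR = (83·374)/(627·71) = 31042/44517 = 0.69731
Risk in exposed = 83/710 = 0.11690; risk in unexposed = 71/445 = 0.15955; RR = 0.73269
OR/RR = 0.69731 / 0.73269 = 0.95171
The outcome is not rare, so the OR lies further from 1 than the RR.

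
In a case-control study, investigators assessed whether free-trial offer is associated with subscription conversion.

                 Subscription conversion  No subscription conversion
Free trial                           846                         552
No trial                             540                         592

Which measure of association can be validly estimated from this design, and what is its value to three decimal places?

Cells: a = 846, b = 552, c = 540, d = 592.
This is a case-control study: participants were sampled on outcome status, so risks in the source population cannot be estimated directly — relative risk is not valid here. The odds ratio is the appropriate measure.
OR = (a·d)/(b·c) = (846 × 592) / (552 × 540) = 500832 / 298080 = 1.68019

1.680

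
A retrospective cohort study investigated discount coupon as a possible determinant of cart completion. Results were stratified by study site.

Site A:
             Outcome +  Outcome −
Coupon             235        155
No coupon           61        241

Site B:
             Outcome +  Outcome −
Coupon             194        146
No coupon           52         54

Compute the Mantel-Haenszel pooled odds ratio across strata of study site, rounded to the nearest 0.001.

OR_MH = Σ(aᵢdᵢ/nᵢ) / Σ(bᵢcᵢ/nᵢ), where nᵢ is the stratum total.
Stratum 1 (Site A): n = 692; a·d/n = 235·241/692 = 81.8425; b·c/n = 155·61/692 = 13.6633
Stratum 2 (Site B): n = 446; a·d/n = 194·54/446 = 23.4888; b·c/n = 146·52/446 = 17.0224
OR_MH = (81.8425 + 23.4888) / (13.6633 + 17.0224) = 105.3313 / 30.6857 = 3.43258

3.433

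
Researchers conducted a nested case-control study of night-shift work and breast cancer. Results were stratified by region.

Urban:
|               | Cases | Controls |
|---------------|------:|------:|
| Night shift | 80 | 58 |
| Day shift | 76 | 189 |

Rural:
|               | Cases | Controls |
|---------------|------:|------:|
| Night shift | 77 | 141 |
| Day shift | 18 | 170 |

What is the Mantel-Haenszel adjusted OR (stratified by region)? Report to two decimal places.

4.06

OR_MH = Σ(aᵢdᵢ/nᵢ) / Σ(bᵢcᵢ/nᵢ), where nᵢ is the stratum total.
Stratum 1 (Urban): n = 403; a·d/n = 80·189/403 = 37.5186; b·c/n = 58·76/403 = 10.9380
Stratum 2 (Rural): n = 406; a·d/n = 77·170/406 = 32.2414; b·c/n = 141·18/406 = 6.2512
OR_MH = (37.5186 + 32.2414) / (10.9380 + 6.2512) = 69.7600 / 17.1892 = 4.05836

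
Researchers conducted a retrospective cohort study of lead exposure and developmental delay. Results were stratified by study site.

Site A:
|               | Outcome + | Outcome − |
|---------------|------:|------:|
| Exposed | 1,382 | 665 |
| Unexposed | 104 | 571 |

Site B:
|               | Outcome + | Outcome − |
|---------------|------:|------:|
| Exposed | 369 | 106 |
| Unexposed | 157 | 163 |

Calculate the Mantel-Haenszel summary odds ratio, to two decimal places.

7.89

OR_MH = Σ(aᵢdᵢ/nᵢ) / Σ(bᵢcᵢ/nᵢ), where nᵢ is the stratum total.
Stratum 1 (Site A): n = 2722; a·d/n = 1382·571/2722 = 289.9052; b·c/n = 665·104/2722 = 25.4078
Stratum 2 (Site B): n = 795; a·d/n = 369·163/795 = 75.6566; b·c/n = 106·157/795 = 20.9333
OR_MH = (289.9052 + 75.6566) / (25.4078 + 20.9333) = 365.5618 / 46.3411 = 7.88850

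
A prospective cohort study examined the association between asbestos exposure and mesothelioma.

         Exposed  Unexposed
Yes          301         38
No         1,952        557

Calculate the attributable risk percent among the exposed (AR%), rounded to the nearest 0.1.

52.2

Reading the table with exposure as columns: a = 301 (Exposed, case), b = 1952 (Exposed, non-case), c = 38 (Unexposed, case), d = 557.
Risk in exposed = 301/2253 = 0.13360; risk in unexposed = 38/595 = 0.06387.
RR = 0.13360/0.06387 = 2.09189
AR% = (RR − 1)/RR × 100 = (2.09189 − 1)/2.09189 × 100 = 52.1963%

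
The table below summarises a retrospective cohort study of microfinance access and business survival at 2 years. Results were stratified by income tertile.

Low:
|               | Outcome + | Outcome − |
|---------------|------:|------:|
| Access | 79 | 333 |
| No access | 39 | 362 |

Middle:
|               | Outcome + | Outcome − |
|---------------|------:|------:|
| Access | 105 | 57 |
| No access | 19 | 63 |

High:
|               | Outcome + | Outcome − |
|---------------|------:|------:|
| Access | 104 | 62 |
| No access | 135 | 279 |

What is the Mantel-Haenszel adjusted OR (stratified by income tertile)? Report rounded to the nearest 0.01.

3.22

OR_MH = Σ(aᵢdᵢ/nᵢ) / Σ(bᵢcᵢ/nᵢ), where nᵢ is the stratum total.
Stratum 1 (Low): n = 813; a·d/n = 79·362/813 = 35.1759; b·c/n = 333·39/813 = 15.9742
Stratum 2 (Middle): n = 244; a·d/n = 105·63/244 = 27.1107; b·c/n = 57·19/244 = 4.4385
Stratum 3 (High): n = 580; a·d/n = 104·279/580 = 50.0276; b·c/n = 62·135/580 = 14.4310
OR_MH = (35.1759 + 27.1107 + 50.0276) / (15.9742 + 4.4385 + 14.4310) = 112.3141 / 34.8437 = 3.22337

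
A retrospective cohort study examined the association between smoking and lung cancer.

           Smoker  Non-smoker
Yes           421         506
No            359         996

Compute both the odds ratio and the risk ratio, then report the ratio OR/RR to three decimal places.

1.441

Reading the table with exposure as columns: a = 421 (Smoker, case), b = 359 (Smoker, non-case), c = 506 (Non-smoker, case), d = 996.
OR = (421·996)/(359·506) = 419316/181654 = 2.30832
Risk in exposed = 421/780 = 0.53974; risk in unexposed = 506/1502 = 0.33688; RR = 1.60216
OR/RR = 2.30832 / 1.60216 = 1.44075
The outcome is not rare, so the OR lies further from 1 than the RR.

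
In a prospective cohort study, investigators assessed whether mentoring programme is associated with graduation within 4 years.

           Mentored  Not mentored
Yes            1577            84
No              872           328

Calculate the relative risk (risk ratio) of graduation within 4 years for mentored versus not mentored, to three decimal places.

3.158

Reading the table with exposure as columns: a = 1577 (Mentored, case), b = 872 (Mentored, non-case), c = 84 (Not mentored, case), d = 328.
Risk in exposed = 1577/2449 = 0.64394; risk in unexposed = 84/412 = 0.20388.
RR = 0.64394 / 0.20388 = 3.15835
The risk among the exposed is 3.16 times that among the unexposed.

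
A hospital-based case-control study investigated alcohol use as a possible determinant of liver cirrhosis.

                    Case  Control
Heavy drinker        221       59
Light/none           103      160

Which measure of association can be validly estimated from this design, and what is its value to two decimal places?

Cells: a = 221, b = 59, c = 103, d = 160.
This is a hospital-based case-control study: participants were sampled on outcome status, so risks in the source population cannot be estimated directly — relative risk is not valid here. The odds ratio is the appropriate measure.
OR = (a·d)/(b·c) = (221 × 160) / (59 × 103) = 35360 / 6077 = 5.81866

5.82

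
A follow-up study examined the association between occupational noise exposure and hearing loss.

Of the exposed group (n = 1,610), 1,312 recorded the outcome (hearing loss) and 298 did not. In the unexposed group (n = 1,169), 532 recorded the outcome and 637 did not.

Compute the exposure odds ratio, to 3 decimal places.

From the description: a = 1312, b = 298, c = 532, d = 637.
OR = (a·d)/(b·c) = (1312 × 637) / (298 × 532) = 835744 / 158536 = 5.27164
The odds of hearing loss are about 5.27 times as high in the exposed group.

5.272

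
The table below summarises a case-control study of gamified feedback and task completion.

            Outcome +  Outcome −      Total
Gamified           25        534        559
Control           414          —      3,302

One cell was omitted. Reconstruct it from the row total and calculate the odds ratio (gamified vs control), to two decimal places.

The missing cell is in the unexposed row: 3302 − 414 = 2888.
So a = 25, b = 534, c = 414, d = 2888.
OR = (a·d)/(b·c) = (25 × 2888) / (534 × 414) = 72200 / 221076 = 0.32658

0.33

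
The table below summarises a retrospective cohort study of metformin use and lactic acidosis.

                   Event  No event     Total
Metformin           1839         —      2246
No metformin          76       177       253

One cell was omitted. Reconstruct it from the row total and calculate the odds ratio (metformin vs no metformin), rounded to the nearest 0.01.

10.52

The missing cell is in the exposed row: 2246 − 1839 = 407.
So a = 1839, b = 407, c = 76, d = 177.
OR = (a·d)/(b·c) = (1839 × 177) / (407 × 76) = 325503 / 30932 = 10.52318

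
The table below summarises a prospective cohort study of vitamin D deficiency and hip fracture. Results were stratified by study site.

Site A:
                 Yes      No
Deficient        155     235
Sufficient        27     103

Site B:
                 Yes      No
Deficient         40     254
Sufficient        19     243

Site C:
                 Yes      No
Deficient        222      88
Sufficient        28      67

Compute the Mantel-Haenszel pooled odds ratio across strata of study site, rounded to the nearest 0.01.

OR_MH = Σ(aᵢdᵢ/nᵢ) / Σ(bᵢcᵢ/nᵢ), where nᵢ is the stratum total.
Stratum 1 (Site A): n = 520; a·d/n = 155·103/520 = 30.7019; b·c/n = 235·27/520 = 12.2019
Stratum 2 (Site B): n = 556; a·d/n = 40·243/556 = 17.4820; b·c/n = 254·19/556 = 8.6799
Stratum 3 (Site C): n = 405; a·d/n = 222·67/405 = 36.7259; b·c/n = 88·28/405 = 6.0840
OR_MH = (30.7019 + 17.4820 + 36.7259) / (12.2019 + 8.6799 + 6.0840) = 84.9099 / 26.9657 = 3.14881

3.15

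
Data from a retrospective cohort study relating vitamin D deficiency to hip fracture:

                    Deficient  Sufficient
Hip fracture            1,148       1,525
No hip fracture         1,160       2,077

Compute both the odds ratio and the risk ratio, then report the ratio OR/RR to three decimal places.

Reading the table with exposure as columns: a = 1148 (Deficient, case), b = 1160 (Deficient, non-case), c = 1525 (Sufficient, case), d = 2077.
OR = (1148·2077)/(1160·1525) = 2384396/1769000 = 1.34788
Risk in exposed = 1148/2308 = 0.49740; risk in unexposed = 1525/3602 = 0.42338; RR = 1.17484
OR/RR = 1.34788 / 1.17484 = 1.14728
The outcome is not rare, so the OR lies further from 1 than the RR.

1.147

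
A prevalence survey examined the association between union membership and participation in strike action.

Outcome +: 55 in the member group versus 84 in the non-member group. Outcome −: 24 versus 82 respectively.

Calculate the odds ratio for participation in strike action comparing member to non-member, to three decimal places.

2.237

From the description: a = 55, b = 24, c = 84, d = 82.
OR = (a·d)/(b·c) = (55 × 82) / (24 × 84) = 4510 / 2016 = 2.23710
The odds of participation in strike action are about 2.24 times as high in the member group.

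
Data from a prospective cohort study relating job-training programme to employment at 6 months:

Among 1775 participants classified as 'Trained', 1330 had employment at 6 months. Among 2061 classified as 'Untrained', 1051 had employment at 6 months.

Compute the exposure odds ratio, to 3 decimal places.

2.872

From the description: a = 1330, b = 445, c = 1051, d = 1010.
OR = (a·d)/(b·c) = (1330 × 1010) / (445 × 1051) = 1343300 / 467695 = 2.87217
The odds of employment at 6 months are about 2.87 times as high in the trained group.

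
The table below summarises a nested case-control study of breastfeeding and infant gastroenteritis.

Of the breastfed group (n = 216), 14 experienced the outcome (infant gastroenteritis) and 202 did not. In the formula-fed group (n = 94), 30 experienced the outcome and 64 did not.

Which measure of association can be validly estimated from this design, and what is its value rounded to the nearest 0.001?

From the description: a = 14, b = 202, c = 30, d = 64.
This is a nested case-control study: participants were sampled on outcome status, so risks in the source population cannot be estimated directly — relative risk is not valid here. The odds ratio is the appropriate measure.
OR = (a·d)/(b·c) = (14 × 64) / (202 × 30) = 896 / 6060 = 0.14785

0.148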